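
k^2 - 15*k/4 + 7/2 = (k - 2)*(k - 7/4)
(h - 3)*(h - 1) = h^2 - 4*h + 3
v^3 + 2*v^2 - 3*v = v*(v - 1)*(v + 3)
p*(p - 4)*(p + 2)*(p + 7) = p^4 + 5*p^3 - 22*p^2 - 56*p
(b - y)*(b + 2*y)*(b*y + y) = b^3*y + b^2*y^2 + b^2*y - 2*b*y^3 + b*y^2 - 2*y^3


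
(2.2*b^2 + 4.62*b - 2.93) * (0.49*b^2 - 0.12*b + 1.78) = 1.078*b^4 + 1.9998*b^3 + 1.9259*b^2 + 8.5752*b - 5.2154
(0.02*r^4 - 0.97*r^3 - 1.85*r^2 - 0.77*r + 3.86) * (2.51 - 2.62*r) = -0.0524*r^5 + 2.5916*r^4 + 2.4123*r^3 - 2.6261*r^2 - 12.0459*r + 9.6886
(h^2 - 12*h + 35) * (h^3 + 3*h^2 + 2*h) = h^5 - 9*h^4 + h^3 + 81*h^2 + 70*h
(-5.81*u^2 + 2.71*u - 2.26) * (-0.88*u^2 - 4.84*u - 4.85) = 5.1128*u^4 + 25.7356*u^3 + 17.0509*u^2 - 2.2051*u + 10.961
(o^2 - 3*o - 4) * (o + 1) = o^3 - 2*o^2 - 7*o - 4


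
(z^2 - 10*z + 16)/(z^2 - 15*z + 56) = (z - 2)/(z - 7)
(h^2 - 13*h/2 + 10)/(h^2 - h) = (h^2 - 13*h/2 + 10)/(h*(h - 1))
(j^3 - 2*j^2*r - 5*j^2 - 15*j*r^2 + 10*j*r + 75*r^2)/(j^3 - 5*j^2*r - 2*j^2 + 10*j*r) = (j^2 + 3*j*r - 5*j - 15*r)/(j*(j - 2))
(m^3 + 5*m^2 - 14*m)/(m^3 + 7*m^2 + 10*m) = (m^2 + 5*m - 14)/(m^2 + 7*m + 10)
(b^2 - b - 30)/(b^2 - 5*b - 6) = (b + 5)/(b + 1)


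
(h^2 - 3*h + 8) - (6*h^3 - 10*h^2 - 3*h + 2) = -6*h^3 + 11*h^2 + 6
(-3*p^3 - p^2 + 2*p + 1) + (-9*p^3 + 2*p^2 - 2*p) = -12*p^3 + p^2 + 1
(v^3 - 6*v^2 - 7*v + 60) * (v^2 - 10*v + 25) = v^5 - 16*v^4 + 78*v^3 - 20*v^2 - 775*v + 1500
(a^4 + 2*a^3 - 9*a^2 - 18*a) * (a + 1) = a^5 + 3*a^4 - 7*a^3 - 27*a^2 - 18*a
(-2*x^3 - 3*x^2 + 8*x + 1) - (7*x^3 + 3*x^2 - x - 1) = -9*x^3 - 6*x^2 + 9*x + 2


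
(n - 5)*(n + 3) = n^2 - 2*n - 15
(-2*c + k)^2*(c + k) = 4*c^3 - 3*c*k^2 + k^3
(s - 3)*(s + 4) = s^2 + s - 12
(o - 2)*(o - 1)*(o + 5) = o^3 + 2*o^2 - 13*o + 10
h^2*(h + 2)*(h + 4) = h^4 + 6*h^3 + 8*h^2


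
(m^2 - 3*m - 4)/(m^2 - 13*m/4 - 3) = 4*(m + 1)/(4*m + 3)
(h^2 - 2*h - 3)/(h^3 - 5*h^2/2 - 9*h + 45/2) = 2*(h + 1)/(2*h^2 + h - 15)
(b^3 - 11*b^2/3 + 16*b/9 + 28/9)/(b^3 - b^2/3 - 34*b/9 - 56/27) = 3*(b - 2)/(3*b + 4)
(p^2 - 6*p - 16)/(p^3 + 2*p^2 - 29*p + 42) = (p^2 - 6*p - 16)/(p^3 + 2*p^2 - 29*p + 42)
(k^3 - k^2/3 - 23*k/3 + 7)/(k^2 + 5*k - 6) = (k^2 + 2*k/3 - 7)/(k + 6)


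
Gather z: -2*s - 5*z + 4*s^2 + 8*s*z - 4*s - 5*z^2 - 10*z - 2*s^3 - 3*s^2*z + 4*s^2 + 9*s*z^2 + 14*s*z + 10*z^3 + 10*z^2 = -2*s^3 + 8*s^2 - 6*s + 10*z^3 + z^2*(9*s + 5) + z*(-3*s^2 + 22*s - 15)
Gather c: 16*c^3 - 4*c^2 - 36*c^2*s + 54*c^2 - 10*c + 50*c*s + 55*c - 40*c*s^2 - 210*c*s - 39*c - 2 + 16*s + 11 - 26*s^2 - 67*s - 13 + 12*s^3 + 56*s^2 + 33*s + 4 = 16*c^3 + c^2*(50 - 36*s) + c*(-40*s^2 - 160*s + 6) + 12*s^3 + 30*s^2 - 18*s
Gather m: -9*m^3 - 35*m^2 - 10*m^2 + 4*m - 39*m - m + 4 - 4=-9*m^3 - 45*m^2 - 36*m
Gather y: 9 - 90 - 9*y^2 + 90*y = -9*y^2 + 90*y - 81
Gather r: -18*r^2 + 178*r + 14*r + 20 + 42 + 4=-18*r^2 + 192*r + 66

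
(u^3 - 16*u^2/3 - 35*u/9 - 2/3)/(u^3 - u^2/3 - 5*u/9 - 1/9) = (u - 6)/(u - 1)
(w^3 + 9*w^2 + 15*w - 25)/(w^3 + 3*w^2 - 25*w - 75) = (w^2 + 4*w - 5)/(w^2 - 2*w - 15)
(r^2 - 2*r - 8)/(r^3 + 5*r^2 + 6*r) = (r - 4)/(r*(r + 3))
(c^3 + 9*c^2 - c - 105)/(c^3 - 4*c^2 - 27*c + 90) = (c + 7)/(c - 6)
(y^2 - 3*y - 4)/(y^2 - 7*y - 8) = (y - 4)/(y - 8)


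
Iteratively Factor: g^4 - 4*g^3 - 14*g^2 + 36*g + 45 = (g + 3)*(g^3 - 7*g^2 + 7*g + 15) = (g - 5)*(g + 3)*(g^2 - 2*g - 3) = (g - 5)*(g + 1)*(g + 3)*(g - 3)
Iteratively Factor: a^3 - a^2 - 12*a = (a)*(a^2 - a - 12) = a*(a - 4)*(a + 3)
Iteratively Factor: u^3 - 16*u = (u - 4)*(u^2 + 4*u) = u*(u - 4)*(u + 4)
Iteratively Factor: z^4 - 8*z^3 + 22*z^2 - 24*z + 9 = (z - 1)*(z^3 - 7*z^2 + 15*z - 9) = (z - 3)*(z - 1)*(z^2 - 4*z + 3) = (z - 3)^2*(z - 1)*(z - 1)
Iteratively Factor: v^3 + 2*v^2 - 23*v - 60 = (v + 3)*(v^2 - v - 20) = (v - 5)*(v + 3)*(v + 4)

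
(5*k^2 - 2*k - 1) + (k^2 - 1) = 6*k^2 - 2*k - 2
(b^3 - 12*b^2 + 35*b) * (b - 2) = b^4 - 14*b^3 + 59*b^2 - 70*b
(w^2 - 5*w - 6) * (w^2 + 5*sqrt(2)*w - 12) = w^4 - 5*w^3 + 5*sqrt(2)*w^3 - 25*sqrt(2)*w^2 - 18*w^2 - 30*sqrt(2)*w + 60*w + 72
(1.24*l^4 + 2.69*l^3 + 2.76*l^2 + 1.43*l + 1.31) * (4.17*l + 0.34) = 5.1708*l^5 + 11.6389*l^4 + 12.4238*l^3 + 6.9015*l^2 + 5.9489*l + 0.4454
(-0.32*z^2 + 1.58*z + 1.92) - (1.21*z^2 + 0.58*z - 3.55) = -1.53*z^2 + 1.0*z + 5.47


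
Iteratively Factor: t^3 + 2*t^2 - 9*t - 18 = (t - 3)*(t^2 + 5*t + 6) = (t - 3)*(t + 3)*(t + 2)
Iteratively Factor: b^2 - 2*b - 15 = (b + 3)*(b - 5)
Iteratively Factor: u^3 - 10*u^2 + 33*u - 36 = (u - 3)*(u^2 - 7*u + 12) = (u - 3)^2*(u - 4)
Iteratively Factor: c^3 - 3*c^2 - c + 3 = (c - 1)*(c^2 - 2*c - 3) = (c - 3)*(c - 1)*(c + 1)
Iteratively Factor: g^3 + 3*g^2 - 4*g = (g)*(g^2 + 3*g - 4) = g*(g + 4)*(g - 1)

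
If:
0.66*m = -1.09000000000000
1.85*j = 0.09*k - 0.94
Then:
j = 0.0486486486486487*k - 0.508108108108108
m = -1.65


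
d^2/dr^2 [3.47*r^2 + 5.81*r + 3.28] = 6.94000000000000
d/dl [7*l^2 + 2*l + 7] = 14*l + 2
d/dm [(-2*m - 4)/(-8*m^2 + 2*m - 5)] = 2*(-8*m^2 - 32*m + 9)/(64*m^4 - 32*m^3 + 84*m^2 - 20*m + 25)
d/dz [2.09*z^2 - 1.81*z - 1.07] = 4.18*z - 1.81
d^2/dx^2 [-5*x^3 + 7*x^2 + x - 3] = 14 - 30*x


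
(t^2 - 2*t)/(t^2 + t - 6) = t/(t + 3)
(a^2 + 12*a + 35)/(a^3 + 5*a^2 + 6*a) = (a^2 + 12*a + 35)/(a*(a^2 + 5*a + 6))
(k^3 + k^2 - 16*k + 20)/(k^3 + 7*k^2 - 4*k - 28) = (k^2 + 3*k - 10)/(k^2 + 9*k + 14)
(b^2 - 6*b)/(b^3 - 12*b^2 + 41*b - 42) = b*(b - 6)/(b^3 - 12*b^2 + 41*b - 42)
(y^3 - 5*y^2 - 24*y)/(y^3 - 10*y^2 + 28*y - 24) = y*(y^2 - 5*y - 24)/(y^3 - 10*y^2 + 28*y - 24)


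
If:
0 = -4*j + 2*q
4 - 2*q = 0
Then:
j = 1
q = 2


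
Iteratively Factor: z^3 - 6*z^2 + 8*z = (z)*(z^2 - 6*z + 8) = z*(z - 4)*(z - 2)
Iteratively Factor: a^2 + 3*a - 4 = (a + 4)*(a - 1)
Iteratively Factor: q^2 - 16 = (q - 4)*(q + 4)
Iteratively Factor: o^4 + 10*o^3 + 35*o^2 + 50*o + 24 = (o + 4)*(o^3 + 6*o^2 + 11*o + 6) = (o + 2)*(o + 4)*(o^2 + 4*o + 3) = (o + 2)*(o + 3)*(o + 4)*(o + 1)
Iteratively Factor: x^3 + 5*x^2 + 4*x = (x + 4)*(x^2 + x) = x*(x + 4)*(x + 1)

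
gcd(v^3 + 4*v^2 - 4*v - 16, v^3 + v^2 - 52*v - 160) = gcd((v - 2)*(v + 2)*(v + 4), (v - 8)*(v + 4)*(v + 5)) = v + 4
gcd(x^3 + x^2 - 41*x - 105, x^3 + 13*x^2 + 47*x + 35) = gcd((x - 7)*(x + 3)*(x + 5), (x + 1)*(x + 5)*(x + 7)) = x + 5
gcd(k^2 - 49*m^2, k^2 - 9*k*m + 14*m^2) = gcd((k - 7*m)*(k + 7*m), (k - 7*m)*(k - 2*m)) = k - 7*m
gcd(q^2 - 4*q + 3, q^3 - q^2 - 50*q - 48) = 1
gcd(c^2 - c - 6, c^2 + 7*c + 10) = c + 2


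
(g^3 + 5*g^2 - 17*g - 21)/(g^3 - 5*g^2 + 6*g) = (g^2 + 8*g + 7)/(g*(g - 2))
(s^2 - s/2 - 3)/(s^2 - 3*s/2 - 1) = (2*s + 3)/(2*s + 1)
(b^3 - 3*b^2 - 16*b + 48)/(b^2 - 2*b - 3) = (b^2 - 16)/(b + 1)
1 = 1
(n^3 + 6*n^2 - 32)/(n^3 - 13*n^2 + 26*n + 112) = (n^3 + 6*n^2 - 32)/(n^3 - 13*n^2 + 26*n + 112)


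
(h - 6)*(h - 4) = h^2 - 10*h + 24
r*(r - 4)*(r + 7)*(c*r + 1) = c*r^4 + 3*c*r^3 - 28*c*r^2 + r^3 + 3*r^2 - 28*r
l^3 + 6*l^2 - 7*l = l*(l - 1)*(l + 7)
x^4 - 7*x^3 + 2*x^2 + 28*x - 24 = (x - 6)*(x - 2)*(x - 1)*(x + 2)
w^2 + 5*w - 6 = (w - 1)*(w + 6)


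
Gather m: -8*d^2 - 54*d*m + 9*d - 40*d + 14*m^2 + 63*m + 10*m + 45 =-8*d^2 - 31*d + 14*m^2 + m*(73 - 54*d) + 45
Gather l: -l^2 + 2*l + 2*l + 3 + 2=-l^2 + 4*l + 5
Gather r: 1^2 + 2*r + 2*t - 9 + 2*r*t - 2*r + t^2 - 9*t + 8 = 2*r*t + t^2 - 7*t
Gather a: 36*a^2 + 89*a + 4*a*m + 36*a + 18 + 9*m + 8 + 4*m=36*a^2 + a*(4*m + 125) + 13*m + 26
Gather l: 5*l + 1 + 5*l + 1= 10*l + 2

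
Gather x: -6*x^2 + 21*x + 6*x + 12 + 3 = -6*x^2 + 27*x + 15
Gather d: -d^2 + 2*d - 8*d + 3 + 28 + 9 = -d^2 - 6*d + 40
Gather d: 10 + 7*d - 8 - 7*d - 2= 0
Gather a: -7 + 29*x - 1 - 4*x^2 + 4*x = -4*x^2 + 33*x - 8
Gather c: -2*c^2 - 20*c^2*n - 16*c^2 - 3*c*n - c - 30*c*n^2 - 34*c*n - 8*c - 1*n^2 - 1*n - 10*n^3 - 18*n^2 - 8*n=c^2*(-20*n - 18) + c*(-30*n^2 - 37*n - 9) - 10*n^3 - 19*n^2 - 9*n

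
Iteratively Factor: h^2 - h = (h)*(h - 1)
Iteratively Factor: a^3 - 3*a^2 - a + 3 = (a - 1)*(a^2 - 2*a - 3) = (a - 3)*(a - 1)*(a + 1)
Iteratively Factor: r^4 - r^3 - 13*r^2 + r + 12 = (r + 3)*(r^3 - 4*r^2 - r + 4) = (r - 1)*(r + 3)*(r^2 - 3*r - 4) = (r - 1)*(r + 1)*(r + 3)*(r - 4)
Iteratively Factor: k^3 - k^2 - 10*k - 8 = (k - 4)*(k^2 + 3*k + 2) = (k - 4)*(k + 1)*(k + 2)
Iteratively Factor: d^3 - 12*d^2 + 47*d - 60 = (d - 5)*(d^2 - 7*d + 12) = (d - 5)*(d - 3)*(d - 4)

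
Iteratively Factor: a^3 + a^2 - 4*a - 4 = (a + 1)*(a^2 - 4) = (a - 2)*(a + 1)*(a + 2)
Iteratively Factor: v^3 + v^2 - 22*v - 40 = (v + 2)*(v^2 - v - 20) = (v + 2)*(v + 4)*(v - 5)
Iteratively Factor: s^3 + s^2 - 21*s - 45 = (s + 3)*(s^2 - 2*s - 15) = (s - 5)*(s + 3)*(s + 3)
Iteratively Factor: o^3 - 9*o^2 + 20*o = (o - 5)*(o^2 - 4*o) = o*(o - 5)*(o - 4)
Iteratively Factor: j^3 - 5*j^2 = (j)*(j^2 - 5*j) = j*(j - 5)*(j)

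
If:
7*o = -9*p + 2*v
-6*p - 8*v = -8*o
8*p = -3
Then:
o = 63/80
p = -3/8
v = 171/160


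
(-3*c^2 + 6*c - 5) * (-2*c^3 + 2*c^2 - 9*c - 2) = 6*c^5 - 18*c^4 + 49*c^3 - 58*c^2 + 33*c + 10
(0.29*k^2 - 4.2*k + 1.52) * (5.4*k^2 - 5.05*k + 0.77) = 1.566*k^4 - 24.1445*k^3 + 29.6413*k^2 - 10.91*k + 1.1704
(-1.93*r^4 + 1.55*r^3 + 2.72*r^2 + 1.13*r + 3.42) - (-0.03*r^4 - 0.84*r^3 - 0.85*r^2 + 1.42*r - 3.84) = -1.9*r^4 + 2.39*r^3 + 3.57*r^2 - 0.29*r + 7.26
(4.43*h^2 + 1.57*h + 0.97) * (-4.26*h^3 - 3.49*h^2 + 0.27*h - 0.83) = -18.8718*h^5 - 22.1489*h^4 - 8.4154*h^3 - 6.6383*h^2 - 1.0412*h - 0.8051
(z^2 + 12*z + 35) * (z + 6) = z^3 + 18*z^2 + 107*z + 210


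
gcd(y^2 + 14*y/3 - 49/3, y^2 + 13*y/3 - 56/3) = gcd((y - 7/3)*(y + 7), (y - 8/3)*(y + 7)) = y + 7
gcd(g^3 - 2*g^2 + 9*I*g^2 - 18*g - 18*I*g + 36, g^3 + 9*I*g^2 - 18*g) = g^2 + 9*I*g - 18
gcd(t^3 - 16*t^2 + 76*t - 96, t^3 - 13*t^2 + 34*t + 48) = t^2 - 14*t + 48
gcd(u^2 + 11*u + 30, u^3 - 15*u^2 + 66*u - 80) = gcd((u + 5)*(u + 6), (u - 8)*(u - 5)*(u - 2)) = 1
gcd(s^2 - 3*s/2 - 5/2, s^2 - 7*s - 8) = s + 1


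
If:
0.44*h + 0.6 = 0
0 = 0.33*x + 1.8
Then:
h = -1.36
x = -5.45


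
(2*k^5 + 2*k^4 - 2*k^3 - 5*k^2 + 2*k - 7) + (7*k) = 2*k^5 + 2*k^4 - 2*k^3 - 5*k^2 + 9*k - 7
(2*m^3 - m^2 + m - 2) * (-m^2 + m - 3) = -2*m^5 + 3*m^4 - 8*m^3 + 6*m^2 - 5*m + 6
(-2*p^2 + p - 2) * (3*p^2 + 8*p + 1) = -6*p^4 - 13*p^3 - 15*p - 2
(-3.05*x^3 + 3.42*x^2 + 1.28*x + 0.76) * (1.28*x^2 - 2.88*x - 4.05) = -3.904*x^5 + 13.1616*x^4 + 4.1413*x^3 - 16.5646*x^2 - 7.3728*x - 3.078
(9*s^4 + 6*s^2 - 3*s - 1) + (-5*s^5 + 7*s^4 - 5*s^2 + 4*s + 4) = -5*s^5 + 16*s^4 + s^2 + s + 3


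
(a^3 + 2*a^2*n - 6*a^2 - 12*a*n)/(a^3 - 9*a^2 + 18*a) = (a + 2*n)/(a - 3)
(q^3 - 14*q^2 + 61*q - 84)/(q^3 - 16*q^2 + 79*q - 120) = (q^2 - 11*q + 28)/(q^2 - 13*q + 40)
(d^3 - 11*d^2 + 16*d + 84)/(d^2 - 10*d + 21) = (d^2 - 4*d - 12)/(d - 3)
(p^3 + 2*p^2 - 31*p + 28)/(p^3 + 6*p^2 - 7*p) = (p - 4)/p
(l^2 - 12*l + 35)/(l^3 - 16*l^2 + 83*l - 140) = 1/(l - 4)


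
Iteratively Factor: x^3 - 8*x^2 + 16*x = (x)*(x^2 - 8*x + 16) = x*(x - 4)*(x - 4)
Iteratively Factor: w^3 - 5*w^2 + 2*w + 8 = (w - 4)*(w^2 - w - 2) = (w - 4)*(w + 1)*(w - 2)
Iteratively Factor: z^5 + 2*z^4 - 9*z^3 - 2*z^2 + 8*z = (z + 1)*(z^4 + z^3 - 10*z^2 + 8*z) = z*(z + 1)*(z^3 + z^2 - 10*z + 8) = z*(z - 2)*(z + 1)*(z^2 + 3*z - 4) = z*(z - 2)*(z + 1)*(z + 4)*(z - 1)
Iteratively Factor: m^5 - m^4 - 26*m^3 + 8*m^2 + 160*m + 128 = (m + 1)*(m^4 - 2*m^3 - 24*m^2 + 32*m + 128) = (m + 1)*(m + 4)*(m^3 - 6*m^2 + 32) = (m - 4)*(m + 1)*(m + 4)*(m^2 - 2*m - 8) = (m - 4)^2*(m + 1)*(m + 4)*(m + 2)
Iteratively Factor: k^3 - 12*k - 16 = (k + 2)*(k^2 - 2*k - 8) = (k - 4)*(k + 2)*(k + 2)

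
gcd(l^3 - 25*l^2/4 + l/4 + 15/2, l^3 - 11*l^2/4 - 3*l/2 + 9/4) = l + 1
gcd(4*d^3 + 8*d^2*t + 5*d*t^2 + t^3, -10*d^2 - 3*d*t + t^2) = 2*d + t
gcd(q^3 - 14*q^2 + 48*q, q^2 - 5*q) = q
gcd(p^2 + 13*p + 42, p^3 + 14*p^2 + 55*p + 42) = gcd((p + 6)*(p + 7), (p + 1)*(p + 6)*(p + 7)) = p^2 + 13*p + 42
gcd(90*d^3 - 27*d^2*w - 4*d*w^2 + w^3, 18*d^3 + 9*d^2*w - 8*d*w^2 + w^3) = 18*d^2 - 9*d*w + w^2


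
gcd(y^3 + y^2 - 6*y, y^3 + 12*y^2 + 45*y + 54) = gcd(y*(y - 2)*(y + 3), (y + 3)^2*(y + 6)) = y + 3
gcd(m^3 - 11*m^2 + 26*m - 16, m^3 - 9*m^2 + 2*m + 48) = m - 8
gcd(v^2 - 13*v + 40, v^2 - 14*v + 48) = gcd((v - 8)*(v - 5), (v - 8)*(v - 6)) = v - 8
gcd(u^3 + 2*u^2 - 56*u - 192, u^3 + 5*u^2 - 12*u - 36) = u + 6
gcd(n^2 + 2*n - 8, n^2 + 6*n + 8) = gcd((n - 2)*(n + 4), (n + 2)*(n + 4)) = n + 4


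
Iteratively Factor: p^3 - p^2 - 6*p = (p)*(p^2 - p - 6) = p*(p - 3)*(p + 2)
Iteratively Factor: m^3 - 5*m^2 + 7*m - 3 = (m - 1)*(m^2 - 4*m + 3) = (m - 1)^2*(m - 3)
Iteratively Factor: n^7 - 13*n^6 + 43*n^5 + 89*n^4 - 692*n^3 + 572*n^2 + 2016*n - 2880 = (n - 4)*(n^6 - 9*n^5 + 7*n^4 + 117*n^3 - 224*n^2 - 324*n + 720) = (n - 4)^2*(n^5 - 5*n^4 - 13*n^3 + 65*n^2 + 36*n - 180) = (n - 5)*(n - 4)^2*(n^4 - 13*n^2 + 36) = (n - 5)*(n - 4)^2*(n - 3)*(n^3 + 3*n^2 - 4*n - 12) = (n - 5)*(n - 4)^2*(n - 3)*(n - 2)*(n^2 + 5*n + 6) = (n - 5)*(n - 4)^2*(n - 3)*(n - 2)*(n + 2)*(n + 3)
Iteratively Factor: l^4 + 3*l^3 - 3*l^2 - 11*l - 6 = (l - 2)*(l^3 + 5*l^2 + 7*l + 3) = (l - 2)*(l + 1)*(l^2 + 4*l + 3) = (l - 2)*(l + 1)*(l + 3)*(l + 1)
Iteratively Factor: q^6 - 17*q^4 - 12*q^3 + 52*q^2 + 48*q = (q)*(q^5 - 17*q^3 - 12*q^2 + 52*q + 48) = q*(q + 3)*(q^4 - 3*q^3 - 8*q^2 + 12*q + 16) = q*(q - 2)*(q + 3)*(q^3 - q^2 - 10*q - 8) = q*(q - 2)*(q + 1)*(q + 3)*(q^2 - 2*q - 8) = q*(q - 4)*(q - 2)*(q + 1)*(q + 3)*(q + 2)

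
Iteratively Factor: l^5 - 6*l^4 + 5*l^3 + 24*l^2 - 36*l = (l - 2)*(l^4 - 4*l^3 - 3*l^2 + 18*l) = (l - 3)*(l - 2)*(l^3 - l^2 - 6*l) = l*(l - 3)*(l - 2)*(l^2 - l - 6) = l*(l - 3)*(l - 2)*(l + 2)*(l - 3)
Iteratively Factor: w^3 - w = (w + 1)*(w^2 - w) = w*(w + 1)*(w - 1)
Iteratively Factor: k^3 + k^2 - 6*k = (k)*(k^2 + k - 6) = k*(k - 2)*(k + 3)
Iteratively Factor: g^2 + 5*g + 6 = (g + 2)*(g + 3)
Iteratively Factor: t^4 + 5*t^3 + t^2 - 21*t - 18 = (t + 3)*(t^3 + 2*t^2 - 5*t - 6) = (t - 2)*(t + 3)*(t^2 + 4*t + 3) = (t - 2)*(t + 3)^2*(t + 1)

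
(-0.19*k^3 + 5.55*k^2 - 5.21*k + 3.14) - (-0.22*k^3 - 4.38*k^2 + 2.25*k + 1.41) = 0.03*k^3 + 9.93*k^2 - 7.46*k + 1.73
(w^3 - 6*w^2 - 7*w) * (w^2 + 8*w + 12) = w^5 + 2*w^4 - 43*w^3 - 128*w^2 - 84*w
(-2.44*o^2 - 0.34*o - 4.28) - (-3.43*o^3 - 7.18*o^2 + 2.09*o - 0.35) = 3.43*o^3 + 4.74*o^2 - 2.43*o - 3.93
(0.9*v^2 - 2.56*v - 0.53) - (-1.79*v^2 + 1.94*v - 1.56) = 2.69*v^2 - 4.5*v + 1.03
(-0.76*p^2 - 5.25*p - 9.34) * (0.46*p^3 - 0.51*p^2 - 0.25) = -0.3496*p^5 - 2.0274*p^4 - 1.6189*p^3 + 4.9534*p^2 + 1.3125*p + 2.335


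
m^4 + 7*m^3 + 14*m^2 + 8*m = m*(m + 1)*(m + 2)*(m + 4)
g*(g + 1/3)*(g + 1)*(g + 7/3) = g^4 + 11*g^3/3 + 31*g^2/9 + 7*g/9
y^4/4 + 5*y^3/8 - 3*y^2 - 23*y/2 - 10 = (y/4 + 1/2)*(y - 4)*(y + 2)*(y + 5/2)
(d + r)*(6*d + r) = 6*d^2 + 7*d*r + r^2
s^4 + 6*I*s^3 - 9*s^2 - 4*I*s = s*(s + I)^2*(s + 4*I)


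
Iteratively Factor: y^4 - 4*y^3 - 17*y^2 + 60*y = (y - 3)*(y^3 - y^2 - 20*y) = y*(y - 3)*(y^2 - y - 20) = y*(y - 5)*(y - 3)*(y + 4)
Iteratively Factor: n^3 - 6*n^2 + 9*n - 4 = (n - 4)*(n^2 - 2*n + 1) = (n - 4)*(n - 1)*(n - 1)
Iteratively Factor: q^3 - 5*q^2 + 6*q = (q - 2)*(q^2 - 3*q) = (q - 3)*(q - 2)*(q)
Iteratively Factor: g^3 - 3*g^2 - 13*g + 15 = (g - 5)*(g^2 + 2*g - 3) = (g - 5)*(g + 3)*(g - 1)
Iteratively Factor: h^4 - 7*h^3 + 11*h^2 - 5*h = (h - 1)*(h^3 - 6*h^2 + 5*h) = (h - 1)^2*(h^2 - 5*h) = h*(h - 1)^2*(h - 5)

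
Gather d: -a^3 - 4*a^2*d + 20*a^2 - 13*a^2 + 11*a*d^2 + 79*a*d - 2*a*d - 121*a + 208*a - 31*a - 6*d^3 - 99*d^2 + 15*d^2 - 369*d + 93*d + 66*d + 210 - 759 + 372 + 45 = -a^3 + 7*a^2 + 56*a - 6*d^3 + d^2*(11*a - 84) + d*(-4*a^2 + 77*a - 210) - 132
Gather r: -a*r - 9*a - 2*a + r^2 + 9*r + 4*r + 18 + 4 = -11*a + r^2 + r*(13 - a) + 22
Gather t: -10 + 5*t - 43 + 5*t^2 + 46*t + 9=5*t^2 + 51*t - 44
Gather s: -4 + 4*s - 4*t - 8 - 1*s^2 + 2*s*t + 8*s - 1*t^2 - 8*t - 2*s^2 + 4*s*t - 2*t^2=-3*s^2 + s*(6*t + 12) - 3*t^2 - 12*t - 12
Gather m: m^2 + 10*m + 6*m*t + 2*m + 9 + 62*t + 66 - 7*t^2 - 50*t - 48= m^2 + m*(6*t + 12) - 7*t^2 + 12*t + 27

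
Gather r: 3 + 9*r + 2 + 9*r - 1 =18*r + 4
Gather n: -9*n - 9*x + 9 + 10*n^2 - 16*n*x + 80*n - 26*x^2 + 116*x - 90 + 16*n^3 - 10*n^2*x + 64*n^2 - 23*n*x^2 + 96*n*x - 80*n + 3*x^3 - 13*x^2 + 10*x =16*n^3 + n^2*(74 - 10*x) + n*(-23*x^2 + 80*x - 9) + 3*x^3 - 39*x^2 + 117*x - 81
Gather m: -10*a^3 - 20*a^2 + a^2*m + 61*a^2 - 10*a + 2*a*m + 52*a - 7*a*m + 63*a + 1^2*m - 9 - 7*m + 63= -10*a^3 + 41*a^2 + 105*a + m*(a^2 - 5*a - 6) + 54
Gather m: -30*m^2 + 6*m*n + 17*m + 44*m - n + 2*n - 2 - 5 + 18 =-30*m^2 + m*(6*n + 61) + n + 11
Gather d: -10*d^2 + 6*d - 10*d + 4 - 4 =-10*d^2 - 4*d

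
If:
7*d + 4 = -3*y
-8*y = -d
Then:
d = -32/59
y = -4/59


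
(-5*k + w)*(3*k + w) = -15*k^2 - 2*k*w + w^2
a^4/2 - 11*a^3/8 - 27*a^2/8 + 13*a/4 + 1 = (a/2 + 1)*(a - 4)*(a - 1)*(a + 1/4)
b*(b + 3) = b^2 + 3*b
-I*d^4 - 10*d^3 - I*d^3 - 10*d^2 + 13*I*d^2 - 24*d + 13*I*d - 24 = (d - 8*I)*(d - 3*I)*(d + I)*(-I*d - I)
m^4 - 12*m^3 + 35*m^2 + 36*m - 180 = (m - 6)*(m - 5)*(m - 3)*(m + 2)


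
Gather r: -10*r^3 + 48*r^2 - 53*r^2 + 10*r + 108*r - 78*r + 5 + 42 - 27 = -10*r^3 - 5*r^2 + 40*r + 20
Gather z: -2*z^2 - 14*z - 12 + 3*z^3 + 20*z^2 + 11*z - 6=3*z^3 + 18*z^2 - 3*z - 18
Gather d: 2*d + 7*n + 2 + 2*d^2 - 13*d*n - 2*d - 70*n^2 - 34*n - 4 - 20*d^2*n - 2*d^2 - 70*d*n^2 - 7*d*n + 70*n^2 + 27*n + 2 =-20*d^2*n + d*(-70*n^2 - 20*n)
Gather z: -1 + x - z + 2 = x - z + 1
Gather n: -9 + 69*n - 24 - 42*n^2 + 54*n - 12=-42*n^2 + 123*n - 45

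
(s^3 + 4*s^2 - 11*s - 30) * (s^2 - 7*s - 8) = s^5 - 3*s^4 - 47*s^3 + 15*s^2 + 298*s + 240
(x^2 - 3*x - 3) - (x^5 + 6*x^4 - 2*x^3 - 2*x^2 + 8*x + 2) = -x^5 - 6*x^4 + 2*x^3 + 3*x^2 - 11*x - 5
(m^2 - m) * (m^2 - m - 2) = m^4 - 2*m^3 - m^2 + 2*m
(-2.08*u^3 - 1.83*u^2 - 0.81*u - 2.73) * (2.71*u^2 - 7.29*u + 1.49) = -5.6368*u^5 + 10.2039*u^4 + 8.0464*u^3 - 4.2201*u^2 + 18.6948*u - 4.0677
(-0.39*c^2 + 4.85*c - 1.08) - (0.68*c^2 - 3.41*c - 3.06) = -1.07*c^2 + 8.26*c + 1.98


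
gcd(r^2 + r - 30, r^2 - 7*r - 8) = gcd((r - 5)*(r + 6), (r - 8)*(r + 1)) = 1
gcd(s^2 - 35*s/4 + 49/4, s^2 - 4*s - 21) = s - 7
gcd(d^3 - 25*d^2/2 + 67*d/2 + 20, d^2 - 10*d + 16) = d - 8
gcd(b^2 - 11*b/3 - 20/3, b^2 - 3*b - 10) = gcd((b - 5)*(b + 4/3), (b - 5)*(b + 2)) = b - 5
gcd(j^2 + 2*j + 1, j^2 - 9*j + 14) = 1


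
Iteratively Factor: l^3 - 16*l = (l)*(l^2 - 16) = l*(l + 4)*(l - 4)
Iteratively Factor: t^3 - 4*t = (t)*(t^2 - 4) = t*(t + 2)*(t - 2)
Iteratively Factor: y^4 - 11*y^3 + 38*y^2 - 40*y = (y - 5)*(y^3 - 6*y^2 + 8*y) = y*(y - 5)*(y^2 - 6*y + 8) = y*(y - 5)*(y - 4)*(y - 2)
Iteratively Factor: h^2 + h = (h + 1)*(h)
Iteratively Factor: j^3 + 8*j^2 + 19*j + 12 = (j + 1)*(j^2 + 7*j + 12) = (j + 1)*(j + 3)*(j + 4)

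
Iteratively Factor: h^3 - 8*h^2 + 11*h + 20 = (h - 5)*(h^2 - 3*h - 4) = (h - 5)*(h + 1)*(h - 4)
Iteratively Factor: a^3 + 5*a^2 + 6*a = (a + 2)*(a^2 + 3*a) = a*(a + 2)*(a + 3)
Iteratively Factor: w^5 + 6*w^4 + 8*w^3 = (w)*(w^4 + 6*w^3 + 8*w^2) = w^2*(w^3 + 6*w^2 + 8*w) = w^3*(w^2 + 6*w + 8) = w^3*(w + 2)*(w + 4)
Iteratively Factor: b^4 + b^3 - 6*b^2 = (b + 3)*(b^3 - 2*b^2) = b*(b + 3)*(b^2 - 2*b) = b*(b - 2)*(b + 3)*(b)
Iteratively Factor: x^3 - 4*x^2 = (x)*(x^2 - 4*x) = x^2*(x - 4)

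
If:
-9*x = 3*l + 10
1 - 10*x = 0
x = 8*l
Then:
No Solution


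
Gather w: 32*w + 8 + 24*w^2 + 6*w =24*w^2 + 38*w + 8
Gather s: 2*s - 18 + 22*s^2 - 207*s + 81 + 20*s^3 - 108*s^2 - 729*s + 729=20*s^3 - 86*s^2 - 934*s + 792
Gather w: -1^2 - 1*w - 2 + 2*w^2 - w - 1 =2*w^2 - 2*w - 4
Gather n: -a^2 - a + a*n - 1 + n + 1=-a^2 - a + n*(a + 1)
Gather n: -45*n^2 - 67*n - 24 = -45*n^2 - 67*n - 24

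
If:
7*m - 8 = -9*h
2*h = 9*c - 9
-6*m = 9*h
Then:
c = -5/27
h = -16/3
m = 8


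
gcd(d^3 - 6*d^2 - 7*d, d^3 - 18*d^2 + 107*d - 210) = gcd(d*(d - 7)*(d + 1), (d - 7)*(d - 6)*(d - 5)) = d - 7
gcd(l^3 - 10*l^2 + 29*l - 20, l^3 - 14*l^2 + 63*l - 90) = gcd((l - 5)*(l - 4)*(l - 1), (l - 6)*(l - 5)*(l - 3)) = l - 5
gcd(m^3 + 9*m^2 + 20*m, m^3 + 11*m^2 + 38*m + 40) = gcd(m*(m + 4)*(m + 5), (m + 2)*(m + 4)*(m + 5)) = m^2 + 9*m + 20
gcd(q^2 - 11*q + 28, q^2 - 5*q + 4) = q - 4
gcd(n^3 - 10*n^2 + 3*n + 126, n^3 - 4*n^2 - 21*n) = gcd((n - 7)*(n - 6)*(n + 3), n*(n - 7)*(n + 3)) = n^2 - 4*n - 21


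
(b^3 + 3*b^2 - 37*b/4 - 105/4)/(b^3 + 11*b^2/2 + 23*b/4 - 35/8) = 2*(b - 3)/(2*b - 1)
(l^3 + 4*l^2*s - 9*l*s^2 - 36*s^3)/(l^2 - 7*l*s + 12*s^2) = (-l^2 - 7*l*s - 12*s^2)/(-l + 4*s)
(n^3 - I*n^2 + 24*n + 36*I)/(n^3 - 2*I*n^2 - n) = (-n^3 + I*n^2 - 24*n - 36*I)/(n*(-n^2 + 2*I*n + 1))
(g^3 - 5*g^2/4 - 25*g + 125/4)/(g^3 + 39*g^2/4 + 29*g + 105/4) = (4*g^2 - 25*g + 25)/(4*g^2 + 19*g + 21)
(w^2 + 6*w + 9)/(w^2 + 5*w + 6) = (w + 3)/(w + 2)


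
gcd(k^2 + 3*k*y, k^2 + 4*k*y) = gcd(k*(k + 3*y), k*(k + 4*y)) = k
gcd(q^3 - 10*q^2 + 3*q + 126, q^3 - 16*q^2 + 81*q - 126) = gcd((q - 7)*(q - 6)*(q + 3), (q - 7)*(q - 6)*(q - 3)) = q^2 - 13*q + 42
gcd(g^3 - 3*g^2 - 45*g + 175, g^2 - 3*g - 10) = g - 5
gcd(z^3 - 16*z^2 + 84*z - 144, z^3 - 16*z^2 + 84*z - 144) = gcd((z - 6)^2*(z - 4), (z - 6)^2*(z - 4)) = z^3 - 16*z^2 + 84*z - 144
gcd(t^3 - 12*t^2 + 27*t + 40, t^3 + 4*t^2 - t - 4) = t + 1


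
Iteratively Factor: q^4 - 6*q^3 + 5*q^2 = (q - 5)*(q^3 - q^2) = q*(q - 5)*(q^2 - q) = q*(q - 5)*(q - 1)*(q)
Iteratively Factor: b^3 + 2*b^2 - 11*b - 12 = (b + 4)*(b^2 - 2*b - 3) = (b - 3)*(b + 4)*(b + 1)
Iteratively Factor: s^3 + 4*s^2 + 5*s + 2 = (s + 2)*(s^2 + 2*s + 1) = (s + 1)*(s + 2)*(s + 1)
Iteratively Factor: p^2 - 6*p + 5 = (p - 5)*(p - 1)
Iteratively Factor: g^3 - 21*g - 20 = (g + 4)*(g^2 - 4*g - 5) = (g - 5)*(g + 4)*(g + 1)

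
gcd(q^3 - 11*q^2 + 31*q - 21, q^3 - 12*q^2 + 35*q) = q - 7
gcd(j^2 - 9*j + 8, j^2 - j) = j - 1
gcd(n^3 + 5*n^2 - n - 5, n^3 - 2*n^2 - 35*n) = n + 5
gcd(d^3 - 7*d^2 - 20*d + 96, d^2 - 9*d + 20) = 1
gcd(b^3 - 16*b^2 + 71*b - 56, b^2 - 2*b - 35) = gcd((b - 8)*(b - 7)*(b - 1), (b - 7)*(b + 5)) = b - 7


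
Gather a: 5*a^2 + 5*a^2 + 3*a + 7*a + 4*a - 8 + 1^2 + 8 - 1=10*a^2 + 14*a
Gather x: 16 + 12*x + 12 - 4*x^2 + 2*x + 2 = -4*x^2 + 14*x + 30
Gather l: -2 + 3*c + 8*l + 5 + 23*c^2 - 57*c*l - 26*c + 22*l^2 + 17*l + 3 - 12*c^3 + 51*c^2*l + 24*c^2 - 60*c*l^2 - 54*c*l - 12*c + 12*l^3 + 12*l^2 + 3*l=-12*c^3 + 47*c^2 - 35*c + 12*l^3 + l^2*(34 - 60*c) + l*(51*c^2 - 111*c + 28) + 6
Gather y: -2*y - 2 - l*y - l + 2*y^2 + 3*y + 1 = -l + 2*y^2 + y*(1 - l) - 1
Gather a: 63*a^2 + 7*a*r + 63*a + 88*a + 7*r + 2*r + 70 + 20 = 63*a^2 + a*(7*r + 151) + 9*r + 90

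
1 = 1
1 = 1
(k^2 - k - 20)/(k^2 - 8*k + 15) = (k + 4)/(k - 3)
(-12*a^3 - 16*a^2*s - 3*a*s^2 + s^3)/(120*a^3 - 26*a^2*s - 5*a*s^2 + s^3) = (2*a^2 + 3*a*s + s^2)/(-20*a^2 + a*s + s^2)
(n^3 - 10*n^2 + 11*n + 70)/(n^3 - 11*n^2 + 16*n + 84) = (n - 5)/(n - 6)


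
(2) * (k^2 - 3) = 2*k^2 - 6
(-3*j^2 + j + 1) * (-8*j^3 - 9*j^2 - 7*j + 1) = 24*j^5 + 19*j^4 + 4*j^3 - 19*j^2 - 6*j + 1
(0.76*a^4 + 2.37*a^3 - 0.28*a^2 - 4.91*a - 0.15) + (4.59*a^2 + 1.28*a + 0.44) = 0.76*a^4 + 2.37*a^3 + 4.31*a^2 - 3.63*a + 0.29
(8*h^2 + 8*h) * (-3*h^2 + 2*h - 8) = -24*h^4 - 8*h^3 - 48*h^2 - 64*h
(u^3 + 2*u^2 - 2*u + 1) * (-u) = -u^4 - 2*u^3 + 2*u^2 - u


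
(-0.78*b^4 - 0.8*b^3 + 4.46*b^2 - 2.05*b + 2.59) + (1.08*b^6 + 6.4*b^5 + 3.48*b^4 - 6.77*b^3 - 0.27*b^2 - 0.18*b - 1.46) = 1.08*b^6 + 6.4*b^5 + 2.7*b^4 - 7.57*b^3 + 4.19*b^2 - 2.23*b + 1.13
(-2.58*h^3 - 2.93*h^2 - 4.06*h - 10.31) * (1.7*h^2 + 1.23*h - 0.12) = -4.386*h^5 - 8.1544*h^4 - 10.1963*h^3 - 22.1692*h^2 - 12.1941*h + 1.2372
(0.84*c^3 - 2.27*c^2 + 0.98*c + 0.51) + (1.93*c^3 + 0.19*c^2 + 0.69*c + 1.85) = 2.77*c^3 - 2.08*c^2 + 1.67*c + 2.36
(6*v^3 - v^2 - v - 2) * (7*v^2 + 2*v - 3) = 42*v^5 + 5*v^4 - 27*v^3 - 13*v^2 - v + 6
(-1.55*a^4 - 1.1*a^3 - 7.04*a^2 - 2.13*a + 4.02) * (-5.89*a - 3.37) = 9.1295*a^5 + 11.7025*a^4 + 45.1726*a^3 + 36.2705*a^2 - 16.4997*a - 13.5474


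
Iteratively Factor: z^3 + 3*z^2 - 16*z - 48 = (z - 4)*(z^2 + 7*z + 12) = (z - 4)*(z + 4)*(z + 3)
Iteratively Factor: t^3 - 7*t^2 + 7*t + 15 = (t - 3)*(t^2 - 4*t - 5) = (t - 3)*(t + 1)*(t - 5)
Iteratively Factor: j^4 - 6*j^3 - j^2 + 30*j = (j - 5)*(j^3 - j^2 - 6*j) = (j - 5)*(j - 3)*(j^2 + 2*j) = (j - 5)*(j - 3)*(j + 2)*(j)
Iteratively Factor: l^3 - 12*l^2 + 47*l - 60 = (l - 5)*(l^2 - 7*l + 12) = (l - 5)*(l - 4)*(l - 3)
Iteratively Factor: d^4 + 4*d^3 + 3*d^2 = (d + 1)*(d^3 + 3*d^2) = d*(d + 1)*(d^2 + 3*d) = d^2*(d + 1)*(d + 3)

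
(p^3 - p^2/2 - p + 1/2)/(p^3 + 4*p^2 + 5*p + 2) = (2*p^2 - 3*p + 1)/(2*(p^2 + 3*p + 2))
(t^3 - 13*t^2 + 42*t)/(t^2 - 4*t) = (t^2 - 13*t + 42)/(t - 4)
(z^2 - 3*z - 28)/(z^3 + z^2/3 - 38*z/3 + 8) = 3*(z - 7)/(3*z^2 - 11*z + 6)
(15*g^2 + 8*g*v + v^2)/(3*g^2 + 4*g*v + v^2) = (5*g + v)/(g + v)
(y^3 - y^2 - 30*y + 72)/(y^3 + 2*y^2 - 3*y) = (y^3 - y^2 - 30*y + 72)/(y*(y^2 + 2*y - 3))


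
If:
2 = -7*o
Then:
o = -2/7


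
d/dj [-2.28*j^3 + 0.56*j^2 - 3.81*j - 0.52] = -6.84*j^2 + 1.12*j - 3.81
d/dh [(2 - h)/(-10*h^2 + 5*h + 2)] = 2*(-5*h^2 + 20*h - 6)/(100*h^4 - 100*h^3 - 15*h^2 + 20*h + 4)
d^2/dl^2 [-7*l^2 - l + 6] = -14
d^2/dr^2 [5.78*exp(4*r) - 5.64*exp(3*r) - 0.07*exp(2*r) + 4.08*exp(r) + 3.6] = (92.48*exp(3*r) - 50.76*exp(2*r) - 0.28*exp(r) + 4.08)*exp(r)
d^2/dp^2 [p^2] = 2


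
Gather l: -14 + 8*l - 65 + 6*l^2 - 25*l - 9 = 6*l^2 - 17*l - 88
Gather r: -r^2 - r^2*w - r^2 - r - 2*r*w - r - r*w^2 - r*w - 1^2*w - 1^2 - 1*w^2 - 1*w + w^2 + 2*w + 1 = r^2*(-w - 2) + r*(-w^2 - 3*w - 2)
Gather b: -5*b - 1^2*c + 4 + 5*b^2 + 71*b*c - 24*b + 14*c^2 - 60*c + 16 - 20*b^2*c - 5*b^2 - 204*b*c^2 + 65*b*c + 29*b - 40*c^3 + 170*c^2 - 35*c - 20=-20*b^2*c + b*(-204*c^2 + 136*c) - 40*c^3 + 184*c^2 - 96*c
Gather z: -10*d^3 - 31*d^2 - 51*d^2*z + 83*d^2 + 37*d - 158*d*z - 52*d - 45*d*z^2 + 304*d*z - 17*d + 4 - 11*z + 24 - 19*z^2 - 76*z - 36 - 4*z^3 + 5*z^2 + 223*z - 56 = -10*d^3 + 52*d^2 - 32*d - 4*z^3 + z^2*(-45*d - 14) + z*(-51*d^2 + 146*d + 136) - 64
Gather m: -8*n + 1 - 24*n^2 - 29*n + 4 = -24*n^2 - 37*n + 5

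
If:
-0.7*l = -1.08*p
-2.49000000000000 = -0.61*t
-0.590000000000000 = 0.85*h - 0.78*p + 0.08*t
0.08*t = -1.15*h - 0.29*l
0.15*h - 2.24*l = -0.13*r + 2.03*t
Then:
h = -0.52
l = 0.94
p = 0.61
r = 80.50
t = 4.08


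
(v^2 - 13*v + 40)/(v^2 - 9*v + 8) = (v - 5)/(v - 1)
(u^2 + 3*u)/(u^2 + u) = (u + 3)/(u + 1)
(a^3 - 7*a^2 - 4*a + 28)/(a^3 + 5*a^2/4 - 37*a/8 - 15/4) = 8*(a^2 - 5*a - 14)/(8*a^2 + 26*a + 15)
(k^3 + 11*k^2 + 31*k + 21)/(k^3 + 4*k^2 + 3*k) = (k + 7)/k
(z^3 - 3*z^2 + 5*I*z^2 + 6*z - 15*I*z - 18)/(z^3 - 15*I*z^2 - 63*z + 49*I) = (z^2 + z*(-3 + 6*I) - 18*I)/(z^2 - 14*I*z - 49)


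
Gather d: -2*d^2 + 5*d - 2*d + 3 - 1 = -2*d^2 + 3*d + 2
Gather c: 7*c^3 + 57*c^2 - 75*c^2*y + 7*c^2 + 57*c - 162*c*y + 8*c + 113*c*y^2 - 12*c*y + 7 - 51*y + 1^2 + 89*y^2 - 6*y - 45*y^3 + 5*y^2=7*c^3 + c^2*(64 - 75*y) + c*(113*y^2 - 174*y + 65) - 45*y^3 + 94*y^2 - 57*y + 8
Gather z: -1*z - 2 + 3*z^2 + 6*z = 3*z^2 + 5*z - 2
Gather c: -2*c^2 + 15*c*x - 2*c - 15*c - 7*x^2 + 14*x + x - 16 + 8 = -2*c^2 + c*(15*x - 17) - 7*x^2 + 15*x - 8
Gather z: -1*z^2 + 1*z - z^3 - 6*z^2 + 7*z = -z^3 - 7*z^2 + 8*z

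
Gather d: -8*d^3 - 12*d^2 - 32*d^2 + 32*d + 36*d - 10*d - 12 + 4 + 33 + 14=-8*d^3 - 44*d^2 + 58*d + 39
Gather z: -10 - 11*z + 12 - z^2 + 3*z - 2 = -z^2 - 8*z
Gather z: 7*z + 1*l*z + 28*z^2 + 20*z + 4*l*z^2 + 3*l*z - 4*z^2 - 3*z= z^2*(4*l + 24) + z*(4*l + 24)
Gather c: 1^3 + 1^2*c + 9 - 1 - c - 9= 0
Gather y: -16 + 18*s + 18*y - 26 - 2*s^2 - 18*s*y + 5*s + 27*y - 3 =-2*s^2 + 23*s + y*(45 - 18*s) - 45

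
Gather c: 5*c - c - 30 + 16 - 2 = 4*c - 16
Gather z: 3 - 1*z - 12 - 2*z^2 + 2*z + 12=-2*z^2 + z + 3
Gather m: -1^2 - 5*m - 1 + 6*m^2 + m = 6*m^2 - 4*m - 2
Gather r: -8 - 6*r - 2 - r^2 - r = -r^2 - 7*r - 10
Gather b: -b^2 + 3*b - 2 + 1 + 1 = -b^2 + 3*b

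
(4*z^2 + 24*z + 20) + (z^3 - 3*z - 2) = z^3 + 4*z^2 + 21*z + 18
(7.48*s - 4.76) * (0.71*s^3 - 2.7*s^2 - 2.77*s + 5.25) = 5.3108*s^4 - 23.5756*s^3 - 7.8676*s^2 + 52.4552*s - 24.99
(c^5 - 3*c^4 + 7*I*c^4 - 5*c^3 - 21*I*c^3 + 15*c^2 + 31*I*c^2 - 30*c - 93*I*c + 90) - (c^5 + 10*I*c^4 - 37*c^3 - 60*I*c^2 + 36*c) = -3*c^4 - 3*I*c^4 + 32*c^3 - 21*I*c^3 + 15*c^2 + 91*I*c^2 - 66*c - 93*I*c + 90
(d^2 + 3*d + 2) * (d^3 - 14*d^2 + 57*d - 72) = d^5 - 11*d^4 + 17*d^3 + 71*d^2 - 102*d - 144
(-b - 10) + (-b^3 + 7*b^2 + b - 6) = -b^3 + 7*b^2 - 16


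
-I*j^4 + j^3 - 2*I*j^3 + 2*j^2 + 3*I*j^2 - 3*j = j*(j - 1)*(j + 3)*(-I*j + 1)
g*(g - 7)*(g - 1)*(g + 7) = g^4 - g^3 - 49*g^2 + 49*g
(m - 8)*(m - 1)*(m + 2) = m^3 - 7*m^2 - 10*m + 16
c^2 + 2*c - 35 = (c - 5)*(c + 7)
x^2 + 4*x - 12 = (x - 2)*(x + 6)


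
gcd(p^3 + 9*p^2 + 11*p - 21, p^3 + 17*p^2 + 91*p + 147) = p^2 + 10*p + 21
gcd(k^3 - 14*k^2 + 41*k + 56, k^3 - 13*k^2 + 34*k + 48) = k^2 - 7*k - 8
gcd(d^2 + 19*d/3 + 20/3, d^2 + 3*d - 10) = d + 5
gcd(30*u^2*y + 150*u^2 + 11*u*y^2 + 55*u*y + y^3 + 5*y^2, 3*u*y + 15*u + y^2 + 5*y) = y + 5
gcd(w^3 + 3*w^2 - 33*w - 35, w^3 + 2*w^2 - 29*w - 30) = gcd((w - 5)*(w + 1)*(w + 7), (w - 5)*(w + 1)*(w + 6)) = w^2 - 4*w - 5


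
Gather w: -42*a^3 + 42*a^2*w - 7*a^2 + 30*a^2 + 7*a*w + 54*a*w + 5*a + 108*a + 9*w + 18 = -42*a^3 + 23*a^2 + 113*a + w*(42*a^2 + 61*a + 9) + 18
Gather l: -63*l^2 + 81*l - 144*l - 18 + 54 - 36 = -63*l^2 - 63*l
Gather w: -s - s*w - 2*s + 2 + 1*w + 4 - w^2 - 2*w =-3*s - w^2 + w*(-s - 1) + 6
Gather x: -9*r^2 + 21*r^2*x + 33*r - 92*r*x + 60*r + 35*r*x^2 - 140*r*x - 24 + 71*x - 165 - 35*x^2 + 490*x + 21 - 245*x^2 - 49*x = -9*r^2 + 93*r + x^2*(35*r - 280) + x*(21*r^2 - 232*r + 512) - 168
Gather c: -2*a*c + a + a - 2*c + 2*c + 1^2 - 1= -2*a*c + 2*a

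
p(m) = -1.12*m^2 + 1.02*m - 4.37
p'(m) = 1.02 - 2.24*m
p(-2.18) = -11.92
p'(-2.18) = 5.90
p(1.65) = -5.74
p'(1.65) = -2.68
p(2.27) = -7.83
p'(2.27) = -4.06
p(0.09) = -4.29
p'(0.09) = 0.82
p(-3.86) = -24.99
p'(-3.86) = 9.67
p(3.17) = -12.39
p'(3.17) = -6.08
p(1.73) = -5.96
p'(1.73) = -2.86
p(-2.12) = -11.57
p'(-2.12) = 5.77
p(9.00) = -85.91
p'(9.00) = -19.14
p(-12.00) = -177.89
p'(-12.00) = 27.90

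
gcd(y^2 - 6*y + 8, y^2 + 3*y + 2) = 1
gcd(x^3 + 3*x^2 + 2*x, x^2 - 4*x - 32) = 1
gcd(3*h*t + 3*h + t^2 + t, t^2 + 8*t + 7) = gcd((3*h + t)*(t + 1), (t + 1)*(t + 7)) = t + 1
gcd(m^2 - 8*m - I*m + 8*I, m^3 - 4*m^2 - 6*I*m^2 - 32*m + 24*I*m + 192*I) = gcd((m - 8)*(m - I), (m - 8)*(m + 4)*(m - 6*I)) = m - 8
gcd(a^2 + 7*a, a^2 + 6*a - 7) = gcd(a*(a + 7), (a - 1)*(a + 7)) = a + 7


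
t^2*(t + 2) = t^3 + 2*t^2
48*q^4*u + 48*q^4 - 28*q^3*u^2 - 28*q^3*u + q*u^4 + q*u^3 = (-4*q + u)*(-2*q + u)*(6*q + u)*(q*u + q)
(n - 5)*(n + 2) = n^2 - 3*n - 10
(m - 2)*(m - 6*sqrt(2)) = m^2 - 6*sqrt(2)*m - 2*m + 12*sqrt(2)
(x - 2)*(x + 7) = x^2 + 5*x - 14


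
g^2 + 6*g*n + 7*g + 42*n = (g + 7)*(g + 6*n)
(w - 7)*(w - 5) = w^2 - 12*w + 35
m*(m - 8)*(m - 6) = m^3 - 14*m^2 + 48*m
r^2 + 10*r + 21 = (r + 3)*(r + 7)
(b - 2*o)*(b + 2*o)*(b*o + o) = b^3*o + b^2*o - 4*b*o^3 - 4*o^3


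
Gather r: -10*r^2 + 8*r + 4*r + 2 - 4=-10*r^2 + 12*r - 2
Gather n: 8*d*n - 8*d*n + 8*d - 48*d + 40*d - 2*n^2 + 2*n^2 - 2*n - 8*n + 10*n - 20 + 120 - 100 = 0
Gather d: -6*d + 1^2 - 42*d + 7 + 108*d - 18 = 60*d - 10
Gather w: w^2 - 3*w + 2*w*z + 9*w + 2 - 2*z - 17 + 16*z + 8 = w^2 + w*(2*z + 6) + 14*z - 7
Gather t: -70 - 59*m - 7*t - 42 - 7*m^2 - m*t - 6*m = -7*m^2 - 65*m + t*(-m - 7) - 112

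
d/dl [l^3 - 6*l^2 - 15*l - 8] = 3*l^2 - 12*l - 15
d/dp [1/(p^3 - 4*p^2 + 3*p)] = (-3*p^2 + 8*p - 3)/(p^2*(p^2 - 4*p + 3)^2)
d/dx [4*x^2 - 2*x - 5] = 8*x - 2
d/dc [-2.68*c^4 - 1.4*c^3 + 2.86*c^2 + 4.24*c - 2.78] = -10.72*c^3 - 4.2*c^2 + 5.72*c + 4.24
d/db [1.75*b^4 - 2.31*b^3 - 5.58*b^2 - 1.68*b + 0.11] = 7.0*b^3 - 6.93*b^2 - 11.16*b - 1.68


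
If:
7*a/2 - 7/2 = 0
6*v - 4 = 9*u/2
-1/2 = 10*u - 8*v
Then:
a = 1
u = 29/24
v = 151/96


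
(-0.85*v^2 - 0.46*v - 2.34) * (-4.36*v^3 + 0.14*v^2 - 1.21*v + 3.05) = 3.706*v^5 + 1.8866*v^4 + 11.1665*v^3 - 2.3635*v^2 + 1.4284*v - 7.137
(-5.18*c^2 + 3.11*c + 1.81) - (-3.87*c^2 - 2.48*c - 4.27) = -1.31*c^2 + 5.59*c + 6.08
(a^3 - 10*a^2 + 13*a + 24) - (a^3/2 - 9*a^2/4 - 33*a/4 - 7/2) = a^3/2 - 31*a^2/4 + 85*a/4 + 55/2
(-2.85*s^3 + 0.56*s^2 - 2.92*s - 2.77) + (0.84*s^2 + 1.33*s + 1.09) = -2.85*s^3 + 1.4*s^2 - 1.59*s - 1.68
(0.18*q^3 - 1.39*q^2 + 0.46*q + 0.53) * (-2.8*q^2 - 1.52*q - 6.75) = -0.504*q^5 + 3.6184*q^4 - 0.3902*q^3 + 7.1993*q^2 - 3.9106*q - 3.5775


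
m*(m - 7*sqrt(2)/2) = m^2 - 7*sqrt(2)*m/2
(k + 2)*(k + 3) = k^2 + 5*k + 6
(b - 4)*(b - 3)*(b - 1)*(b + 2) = b^4 - 6*b^3 + 3*b^2 + 26*b - 24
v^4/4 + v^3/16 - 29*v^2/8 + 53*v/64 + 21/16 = (v/4 + 1)*(v - 7/2)*(v - 3/4)*(v + 1/2)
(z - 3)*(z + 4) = z^2 + z - 12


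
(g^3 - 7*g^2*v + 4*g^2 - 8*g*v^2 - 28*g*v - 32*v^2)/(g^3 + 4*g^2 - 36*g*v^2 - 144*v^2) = (-g^2 + 7*g*v + 8*v^2)/(-g^2 + 36*v^2)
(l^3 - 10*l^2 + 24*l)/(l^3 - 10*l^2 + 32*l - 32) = l*(l - 6)/(l^2 - 6*l + 8)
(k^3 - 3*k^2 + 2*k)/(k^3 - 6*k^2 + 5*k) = (k - 2)/(k - 5)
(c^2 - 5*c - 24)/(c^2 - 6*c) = (c^2 - 5*c - 24)/(c*(c - 6))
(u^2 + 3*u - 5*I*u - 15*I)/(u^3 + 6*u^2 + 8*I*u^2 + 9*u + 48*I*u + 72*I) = (u - 5*I)/(u^2 + u*(3 + 8*I) + 24*I)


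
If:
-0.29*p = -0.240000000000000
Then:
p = 0.83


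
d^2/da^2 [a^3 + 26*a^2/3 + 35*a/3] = 6*a + 52/3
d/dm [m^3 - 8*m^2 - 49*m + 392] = 3*m^2 - 16*m - 49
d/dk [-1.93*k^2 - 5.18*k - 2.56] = -3.86*k - 5.18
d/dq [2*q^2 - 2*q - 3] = 4*q - 2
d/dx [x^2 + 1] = 2*x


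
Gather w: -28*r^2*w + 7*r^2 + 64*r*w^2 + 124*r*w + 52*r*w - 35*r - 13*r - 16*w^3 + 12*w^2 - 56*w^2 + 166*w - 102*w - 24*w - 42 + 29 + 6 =7*r^2 - 48*r - 16*w^3 + w^2*(64*r - 44) + w*(-28*r^2 + 176*r + 40) - 7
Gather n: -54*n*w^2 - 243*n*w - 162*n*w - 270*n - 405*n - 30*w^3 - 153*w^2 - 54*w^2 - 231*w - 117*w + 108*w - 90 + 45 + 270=n*(-54*w^2 - 405*w - 675) - 30*w^3 - 207*w^2 - 240*w + 225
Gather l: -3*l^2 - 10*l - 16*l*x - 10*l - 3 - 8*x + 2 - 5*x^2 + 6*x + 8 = -3*l^2 + l*(-16*x - 20) - 5*x^2 - 2*x + 7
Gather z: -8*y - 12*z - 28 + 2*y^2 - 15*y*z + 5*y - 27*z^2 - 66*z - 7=2*y^2 - 3*y - 27*z^2 + z*(-15*y - 78) - 35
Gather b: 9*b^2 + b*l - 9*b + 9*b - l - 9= 9*b^2 + b*l - l - 9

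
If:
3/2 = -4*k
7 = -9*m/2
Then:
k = -3/8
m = -14/9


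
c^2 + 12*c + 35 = (c + 5)*(c + 7)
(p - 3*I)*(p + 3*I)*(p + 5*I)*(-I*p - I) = -I*p^4 + 5*p^3 - I*p^3 + 5*p^2 - 9*I*p^2 + 45*p - 9*I*p + 45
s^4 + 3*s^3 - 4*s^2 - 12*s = s*(s - 2)*(s + 2)*(s + 3)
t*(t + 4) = t^2 + 4*t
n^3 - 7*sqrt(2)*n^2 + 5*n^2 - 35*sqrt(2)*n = n*(n + 5)*(n - 7*sqrt(2))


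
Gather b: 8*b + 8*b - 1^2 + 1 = 16*b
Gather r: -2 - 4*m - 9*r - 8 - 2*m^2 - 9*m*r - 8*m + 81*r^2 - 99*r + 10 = -2*m^2 - 12*m + 81*r^2 + r*(-9*m - 108)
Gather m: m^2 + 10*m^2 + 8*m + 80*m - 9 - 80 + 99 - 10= 11*m^2 + 88*m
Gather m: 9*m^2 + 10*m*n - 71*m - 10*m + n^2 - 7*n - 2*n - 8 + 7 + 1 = 9*m^2 + m*(10*n - 81) + n^2 - 9*n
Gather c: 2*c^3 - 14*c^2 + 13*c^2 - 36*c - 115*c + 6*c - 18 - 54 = 2*c^3 - c^2 - 145*c - 72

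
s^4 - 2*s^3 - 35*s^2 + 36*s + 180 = (s - 6)*(s - 3)*(s + 2)*(s + 5)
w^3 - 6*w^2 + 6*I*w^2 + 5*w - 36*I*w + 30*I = (w - 5)*(w - 1)*(w + 6*I)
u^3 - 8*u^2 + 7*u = u*(u - 7)*(u - 1)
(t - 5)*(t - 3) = t^2 - 8*t + 15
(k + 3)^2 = k^2 + 6*k + 9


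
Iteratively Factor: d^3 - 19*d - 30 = (d + 2)*(d^2 - 2*d - 15) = (d + 2)*(d + 3)*(d - 5)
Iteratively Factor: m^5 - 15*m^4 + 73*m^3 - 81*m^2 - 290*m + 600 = (m + 2)*(m^4 - 17*m^3 + 107*m^2 - 295*m + 300) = (m - 3)*(m + 2)*(m^3 - 14*m^2 + 65*m - 100) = (m - 4)*(m - 3)*(m + 2)*(m^2 - 10*m + 25) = (m - 5)*(m - 4)*(m - 3)*(m + 2)*(m - 5)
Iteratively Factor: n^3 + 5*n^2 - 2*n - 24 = (n + 3)*(n^2 + 2*n - 8) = (n + 3)*(n + 4)*(n - 2)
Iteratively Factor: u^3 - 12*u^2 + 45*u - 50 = (u - 5)*(u^2 - 7*u + 10) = (u - 5)^2*(u - 2)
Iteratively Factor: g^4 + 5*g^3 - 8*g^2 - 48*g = (g - 3)*(g^3 + 8*g^2 + 16*g) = (g - 3)*(g + 4)*(g^2 + 4*g) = (g - 3)*(g + 4)^2*(g)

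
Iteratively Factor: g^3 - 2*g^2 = (g)*(g^2 - 2*g) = g^2*(g - 2)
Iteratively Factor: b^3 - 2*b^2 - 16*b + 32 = (b - 4)*(b^2 + 2*b - 8) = (b - 4)*(b - 2)*(b + 4)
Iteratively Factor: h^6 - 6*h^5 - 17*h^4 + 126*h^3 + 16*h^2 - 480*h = (h + 4)*(h^5 - 10*h^4 + 23*h^3 + 34*h^2 - 120*h) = h*(h + 4)*(h^4 - 10*h^3 + 23*h^2 + 34*h - 120) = h*(h - 3)*(h + 4)*(h^3 - 7*h^2 + 2*h + 40) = h*(h - 4)*(h - 3)*(h + 4)*(h^2 - 3*h - 10) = h*(h - 5)*(h - 4)*(h - 3)*(h + 4)*(h + 2)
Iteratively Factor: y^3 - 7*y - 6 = (y + 1)*(y^2 - y - 6) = (y + 1)*(y + 2)*(y - 3)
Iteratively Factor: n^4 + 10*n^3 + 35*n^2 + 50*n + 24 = (n + 1)*(n^3 + 9*n^2 + 26*n + 24) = (n + 1)*(n + 2)*(n^2 + 7*n + 12) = (n + 1)*(n + 2)*(n + 4)*(n + 3)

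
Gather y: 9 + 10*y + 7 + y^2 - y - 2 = y^2 + 9*y + 14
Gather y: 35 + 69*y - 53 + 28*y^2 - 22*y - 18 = 28*y^2 + 47*y - 36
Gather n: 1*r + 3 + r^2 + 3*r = r^2 + 4*r + 3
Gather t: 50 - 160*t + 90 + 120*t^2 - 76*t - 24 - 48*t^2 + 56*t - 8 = 72*t^2 - 180*t + 108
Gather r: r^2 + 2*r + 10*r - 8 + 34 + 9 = r^2 + 12*r + 35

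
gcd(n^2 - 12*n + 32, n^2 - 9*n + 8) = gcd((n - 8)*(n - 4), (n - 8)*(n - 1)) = n - 8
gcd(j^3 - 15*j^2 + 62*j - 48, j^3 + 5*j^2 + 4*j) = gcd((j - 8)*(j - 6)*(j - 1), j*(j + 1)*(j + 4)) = 1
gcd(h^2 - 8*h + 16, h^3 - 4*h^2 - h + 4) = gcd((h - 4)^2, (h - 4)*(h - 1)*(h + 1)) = h - 4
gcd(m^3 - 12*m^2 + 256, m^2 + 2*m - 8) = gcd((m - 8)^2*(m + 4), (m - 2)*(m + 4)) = m + 4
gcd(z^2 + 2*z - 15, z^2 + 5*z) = z + 5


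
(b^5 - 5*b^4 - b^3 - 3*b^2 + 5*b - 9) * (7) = 7*b^5 - 35*b^4 - 7*b^3 - 21*b^2 + 35*b - 63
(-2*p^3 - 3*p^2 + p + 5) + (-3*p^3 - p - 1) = -5*p^3 - 3*p^2 + 4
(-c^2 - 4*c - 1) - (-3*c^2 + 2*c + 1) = 2*c^2 - 6*c - 2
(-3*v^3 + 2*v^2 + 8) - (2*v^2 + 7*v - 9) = -3*v^3 - 7*v + 17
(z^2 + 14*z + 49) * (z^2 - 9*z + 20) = z^4 + 5*z^3 - 57*z^2 - 161*z + 980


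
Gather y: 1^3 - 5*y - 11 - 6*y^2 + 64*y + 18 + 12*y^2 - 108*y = 6*y^2 - 49*y + 8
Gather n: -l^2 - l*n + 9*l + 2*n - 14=-l^2 + 9*l + n*(2 - l) - 14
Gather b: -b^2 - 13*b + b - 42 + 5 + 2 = -b^2 - 12*b - 35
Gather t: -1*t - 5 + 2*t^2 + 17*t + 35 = 2*t^2 + 16*t + 30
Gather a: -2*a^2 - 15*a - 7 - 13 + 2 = -2*a^2 - 15*a - 18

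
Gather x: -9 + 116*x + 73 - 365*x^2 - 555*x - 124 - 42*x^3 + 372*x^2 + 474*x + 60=-42*x^3 + 7*x^2 + 35*x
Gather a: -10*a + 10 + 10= 20 - 10*a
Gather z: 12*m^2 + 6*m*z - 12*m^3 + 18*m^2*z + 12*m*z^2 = -12*m^3 + 12*m^2 + 12*m*z^2 + z*(18*m^2 + 6*m)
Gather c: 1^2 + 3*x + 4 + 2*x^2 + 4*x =2*x^2 + 7*x + 5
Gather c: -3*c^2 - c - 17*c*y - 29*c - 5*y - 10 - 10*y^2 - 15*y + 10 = -3*c^2 + c*(-17*y - 30) - 10*y^2 - 20*y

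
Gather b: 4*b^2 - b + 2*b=4*b^2 + b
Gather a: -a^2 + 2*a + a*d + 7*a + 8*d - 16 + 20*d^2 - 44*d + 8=-a^2 + a*(d + 9) + 20*d^2 - 36*d - 8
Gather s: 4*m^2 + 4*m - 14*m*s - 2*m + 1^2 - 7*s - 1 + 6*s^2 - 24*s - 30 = 4*m^2 + 2*m + 6*s^2 + s*(-14*m - 31) - 30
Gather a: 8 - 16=-8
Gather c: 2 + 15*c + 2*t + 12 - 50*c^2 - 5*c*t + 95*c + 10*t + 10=-50*c^2 + c*(110 - 5*t) + 12*t + 24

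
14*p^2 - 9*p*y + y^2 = (-7*p + y)*(-2*p + y)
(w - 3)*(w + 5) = w^2 + 2*w - 15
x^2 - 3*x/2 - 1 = (x - 2)*(x + 1/2)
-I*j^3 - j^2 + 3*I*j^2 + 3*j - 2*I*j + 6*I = (j - 3)*(j - 2*I)*(-I*j + 1)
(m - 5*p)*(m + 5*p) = m^2 - 25*p^2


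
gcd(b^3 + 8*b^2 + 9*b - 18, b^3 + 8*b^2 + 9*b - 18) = b^3 + 8*b^2 + 9*b - 18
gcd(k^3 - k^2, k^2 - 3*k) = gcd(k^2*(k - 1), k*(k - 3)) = k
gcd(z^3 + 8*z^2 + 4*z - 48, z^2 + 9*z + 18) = z + 6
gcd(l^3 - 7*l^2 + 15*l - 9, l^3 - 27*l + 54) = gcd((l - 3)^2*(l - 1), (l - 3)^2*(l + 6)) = l^2 - 6*l + 9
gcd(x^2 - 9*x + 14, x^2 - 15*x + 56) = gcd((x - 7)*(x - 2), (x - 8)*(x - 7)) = x - 7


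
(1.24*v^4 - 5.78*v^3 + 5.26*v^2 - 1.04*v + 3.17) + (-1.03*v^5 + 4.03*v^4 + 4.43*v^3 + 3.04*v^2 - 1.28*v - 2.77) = -1.03*v^5 + 5.27*v^4 - 1.35*v^3 + 8.3*v^2 - 2.32*v + 0.4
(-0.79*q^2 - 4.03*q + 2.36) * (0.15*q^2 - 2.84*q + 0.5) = -0.1185*q^4 + 1.6391*q^3 + 11.4042*q^2 - 8.7174*q + 1.18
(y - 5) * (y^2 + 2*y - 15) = y^3 - 3*y^2 - 25*y + 75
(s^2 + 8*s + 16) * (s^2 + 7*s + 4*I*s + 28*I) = s^4 + 15*s^3 + 4*I*s^3 + 72*s^2 + 60*I*s^2 + 112*s + 288*I*s + 448*I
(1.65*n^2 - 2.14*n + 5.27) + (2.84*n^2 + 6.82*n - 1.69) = 4.49*n^2 + 4.68*n + 3.58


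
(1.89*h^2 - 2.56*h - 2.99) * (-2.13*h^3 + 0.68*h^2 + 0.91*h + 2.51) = -4.0257*h^5 + 6.738*h^4 + 6.3478*h^3 + 0.381099999999999*h^2 - 9.1465*h - 7.5049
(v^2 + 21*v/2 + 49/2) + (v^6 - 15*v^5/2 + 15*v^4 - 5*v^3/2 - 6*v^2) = v^6 - 15*v^5/2 + 15*v^4 - 5*v^3/2 - 5*v^2 + 21*v/2 + 49/2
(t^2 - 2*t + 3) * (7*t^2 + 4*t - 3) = 7*t^4 - 10*t^3 + 10*t^2 + 18*t - 9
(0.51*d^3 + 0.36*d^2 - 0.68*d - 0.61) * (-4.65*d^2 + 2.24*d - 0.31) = -2.3715*d^5 - 0.5316*d^4 + 3.8103*d^3 + 1.2017*d^2 - 1.1556*d + 0.1891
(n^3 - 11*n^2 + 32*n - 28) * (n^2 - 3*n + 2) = n^5 - 14*n^4 + 67*n^3 - 146*n^2 + 148*n - 56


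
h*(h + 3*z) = h^2 + 3*h*z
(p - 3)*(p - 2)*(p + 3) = p^3 - 2*p^2 - 9*p + 18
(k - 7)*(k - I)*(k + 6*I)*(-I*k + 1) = -I*k^4 + 6*k^3 + 7*I*k^3 - 42*k^2 - I*k^2 + 6*k + 7*I*k - 42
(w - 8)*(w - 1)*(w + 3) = w^3 - 6*w^2 - 19*w + 24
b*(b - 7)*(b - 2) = b^3 - 9*b^2 + 14*b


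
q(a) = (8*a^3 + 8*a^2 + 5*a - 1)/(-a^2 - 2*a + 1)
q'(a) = (2*a + 2)*(8*a^3 + 8*a^2 + 5*a - 1)/(-a^2 - 2*a + 1)^2 + (24*a^2 + 16*a + 5)/(-a^2 - 2*a + 1)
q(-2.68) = 134.89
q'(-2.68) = 387.55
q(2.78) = -20.07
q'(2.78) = -6.77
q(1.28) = -11.03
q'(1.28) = -4.53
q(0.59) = -12.08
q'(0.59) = 29.56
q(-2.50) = 354.00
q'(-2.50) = 3788.00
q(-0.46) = -1.40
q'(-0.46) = 0.71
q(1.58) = -12.55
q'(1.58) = -5.47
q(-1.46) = -9.03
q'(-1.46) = 22.98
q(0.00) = -1.00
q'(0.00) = 3.00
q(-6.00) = 63.96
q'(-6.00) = -5.80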